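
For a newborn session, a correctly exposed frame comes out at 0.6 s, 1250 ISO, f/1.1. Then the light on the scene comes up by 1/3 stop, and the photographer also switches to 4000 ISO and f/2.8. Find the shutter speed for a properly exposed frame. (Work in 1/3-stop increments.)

Scene light: 1/3 stop brighter.
ISO: 1250 → 1600 → 2000 → 2500 → 3200 → 4000 — 1 2/3 stops raised (brighter).
Aperture: f/1.1 → f/1.2 → f/1.4 → f/1.6 → f/1.8 → f/2 → f/2.2 → f/2.5 → f/2.8 — 2 2/3 stops smaller aperture (darker).
Net so far: 2/3 stop darker. Shutter speed: 0.6 → 0.8 → 1.

1 s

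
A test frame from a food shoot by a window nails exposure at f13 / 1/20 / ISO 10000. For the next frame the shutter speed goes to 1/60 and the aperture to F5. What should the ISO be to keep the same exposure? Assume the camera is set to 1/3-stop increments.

Shutter speed: 1/20 → 1/25 → 1/30 → 1/40 → 1/50 → 1/60 — 1 2/3 stops faster (darker).
Aperture: f/13 → f/11 → f/10 → f/9 → f/8 → f/7.1 → f/6.3 → f/5.6 → f/5 — 2 2/3 stops opened up (brighter).
Net change so far: 1 stop brighter. Offset with the ISO: 10000 → 8000 → 6400 → 5000.

ISO 5000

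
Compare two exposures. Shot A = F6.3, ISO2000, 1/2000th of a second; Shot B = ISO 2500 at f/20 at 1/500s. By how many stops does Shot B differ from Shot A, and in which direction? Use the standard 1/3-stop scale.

1 stop darker

Aperture: f/6.3 → f/7.1 → f/8 → f/9 → f/10 → f/11 → f/13 → f/14 → f/16 → f/18 → f/20 — 3 1/3 stops stopped down (darker).
Shutter speed: 1/2000 → 1/1600 → 1/1250 → 1/1000 → 1/800 → 1/640 → 1/500 — 2 stops slower (brighter).
ISO: 2000 → 2500 — 1/3 stop higher (brighter).
Net: −3 1/3 +2 +1/3 = −1 stop.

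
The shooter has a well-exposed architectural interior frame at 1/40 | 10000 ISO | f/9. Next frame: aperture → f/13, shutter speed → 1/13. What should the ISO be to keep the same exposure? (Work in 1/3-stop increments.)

Aperture: f/9 → f/10 → f/11 → f/13 — 1 stop narrower (darker).
Shutter speed: 1/40 → 1/30 → 1/25 → 1/20 → 1/15 → 1/13 — 1 2/3 stops slower (brighter).
Net change so far: 2/3 stop brighter. Offset with the ISO: 10000 → 8000 → 6400.

ISO 6400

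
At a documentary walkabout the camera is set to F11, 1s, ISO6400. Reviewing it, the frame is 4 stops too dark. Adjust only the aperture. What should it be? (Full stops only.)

Underexposed by 4 stops → need 4 stops brighter.
Aperture: f/11 → f/8 → f/5.6 → f/4 → f/2.8.

f/2.8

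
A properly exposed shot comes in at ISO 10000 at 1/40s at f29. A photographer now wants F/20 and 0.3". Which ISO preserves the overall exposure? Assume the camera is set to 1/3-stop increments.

ISO 400

Aperture: f/29 → f/25 → f/22 → f/20 — 1 stop wider (brighter).
Shutter speed: 1/40 → 1/30 → 1/25 → 1/20 → 1/15 → 1/13 → 1/10 → 1/8 → 1/6 → 1/5 → 1/4 → 0.3 — 3 2/3 stops slower (brighter).
Net change so far: 4 2/3 stops brighter. Offset with the ISO: 10000 → 8000 → 6400 → 5000 → 4000 → 3200 → 2500 → 2000 → 1600 → 1250 → 1000 → 800 → 640 → 500 → 400.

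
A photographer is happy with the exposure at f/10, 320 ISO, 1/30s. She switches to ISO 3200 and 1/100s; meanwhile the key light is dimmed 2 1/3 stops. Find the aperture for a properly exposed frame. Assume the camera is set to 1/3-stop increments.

f/8

Scene light: 2 1/3 stops darker.
ISO: 320 → 400 → 500 → 640 → 800 → 1000 → 1250 → 1600 → 2000 → 2500 → 3200 — 3 1/3 stops higher (brighter).
Shutter speed: 1/30 → 1/40 → 1/50 → 1/60 → 1/80 → 1/100 — 1 2/3 stops faster (darker).
Net so far: 2/3 stop darker. Aperture: f/10 → f/9 → f/8.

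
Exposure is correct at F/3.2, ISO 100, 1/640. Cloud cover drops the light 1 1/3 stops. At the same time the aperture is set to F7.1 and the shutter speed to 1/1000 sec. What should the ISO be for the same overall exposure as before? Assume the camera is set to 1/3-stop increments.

Scene light: 1 1/3 stops darker.
Aperture: f/3.2 → f/3.5 → f/4 → f/4.5 → f/5 → f/5.6 → f/6.3 → f/7.1 — 2 1/3 stops narrower (darker).
Shutter speed: 1/640 → 1/800 → 1/1000 — 2/3 stop faster (darker).
Net so far: 4 1/3 stops darker. ISO: 100 → 125 → 160 → 200 → 250 → 320 → 400 → 500 → 640 → 800 → 1000 → 1250 → 1600 → 2000.

ISO 2000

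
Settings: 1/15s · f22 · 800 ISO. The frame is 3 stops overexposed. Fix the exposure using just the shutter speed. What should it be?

1/125s

Overexposed by 3 stops → need 3 stops darker.
Shutter speed: 1/15 → 1/30 → 1/60 → 1/125.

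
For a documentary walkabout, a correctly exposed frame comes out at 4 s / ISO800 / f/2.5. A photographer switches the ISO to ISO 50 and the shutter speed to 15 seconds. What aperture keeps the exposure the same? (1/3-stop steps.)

f/1.2

ISO: 800 → 640 → 500 → 400 → 320 → 250 → 200 → 160 → 125 → 100 → 80 → 64 → 50 — 4 stops lower (darker).
Shutter speed: 4 → 5 → 6 → 8 → 10 → 13 → 15 — 2 stops longer (brighter).
Net change so far: 2 stops darker. Offset with the aperture: f/2.5 → f/2.2 → f/2 → f/1.8 → f/1.6 → f/1.4 → f/1.2.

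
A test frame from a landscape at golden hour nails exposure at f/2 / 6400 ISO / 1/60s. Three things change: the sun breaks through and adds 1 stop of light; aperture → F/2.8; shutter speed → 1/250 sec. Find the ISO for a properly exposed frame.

Scene light: 1 stop brighter.
Aperture: f/2 → f/2.8 — 1 stop narrower (darker).
Shutter speed: 1/60 → 1/125 → 1/250 — 2 stops faster (darker).
Net so far: 2 stops darker. ISO: 6400 → 12800 → 25600.

ISO 25600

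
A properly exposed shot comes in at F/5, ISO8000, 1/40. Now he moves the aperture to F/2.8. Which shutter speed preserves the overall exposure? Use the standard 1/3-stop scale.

1/125s

Aperture: f/5 → f/4.5 → f/4 → f/3.5 → f/3.2 → f/2.8 — 1 2/3 stops opened up (brighter).
Need 1 2/3 stops darker from the shutter speed: 1/40 → 1/50 → 1/60 → 1/80 → 1/100 → 1/125.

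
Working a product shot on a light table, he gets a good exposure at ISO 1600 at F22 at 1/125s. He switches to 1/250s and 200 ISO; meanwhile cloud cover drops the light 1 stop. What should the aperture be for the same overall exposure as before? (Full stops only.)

f/4

Scene light: 1 stop darker.
Shutter speed: 1/125 → 1/250 — 1 stop faster (darker).
ISO: 1600 → 800 → 400 → 200 — 3 stops dropped (darker).
Net so far: 5 stops darker. Aperture: f/22 → f/16 → f/11 → f/8 → f/5.6 → f/4.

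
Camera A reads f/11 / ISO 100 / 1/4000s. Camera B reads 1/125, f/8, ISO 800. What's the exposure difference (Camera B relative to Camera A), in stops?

Aperture: f/11 → f/8 — 1 stop wider (brighter).
Shutter speed: 1/4000 → 1/2000 → 1/1000 → 1/500 → 1/250 → 1/125 — 5 stops longer (brighter).
ISO: 100 → 200 → 400 → 800 — 3 stops raised (brighter).
Net: +1 +5 +3 = +9 stops.

9 stops brighter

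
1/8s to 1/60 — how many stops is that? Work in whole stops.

1/8 → 1/15 → 1/30 → 1/60 — count the steps: 3 stops.

3 stops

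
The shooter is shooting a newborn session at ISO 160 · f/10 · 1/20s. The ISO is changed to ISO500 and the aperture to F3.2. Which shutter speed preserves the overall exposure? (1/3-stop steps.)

1/640s

ISO: 160 → 200 → 250 → 320 → 400 → 500 — 1 2/3 stops higher (brighter).
Aperture: f/10 → f/9 → f/8 → f/7.1 → f/6.3 → f/5.6 → f/5 → f/4.5 → f/4 → f/3.5 → f/3.2 — 3 1/3 stops larger aperture (brighter).
Net change so far: 5 stops brighter. Offset with the shutter speed: 1/20 → 1/25 → 1/30 → 1/40 → 1/50 → 1/60 → 1/80 → 1/100 → 1/125 → 1/160 → 1/200 → 1/250 → 1/320 → 1/400 → 1/500 → 1/640.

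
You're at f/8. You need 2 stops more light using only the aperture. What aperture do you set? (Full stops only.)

f/4

Aperture: f/8 → f/5.6 → f/4 — 2 stops wider (brighter).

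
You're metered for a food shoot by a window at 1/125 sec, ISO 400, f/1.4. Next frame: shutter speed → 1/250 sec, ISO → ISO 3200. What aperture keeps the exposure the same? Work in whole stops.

Shutter speed: 1/125 → 1/250 — 1 stop shorter (darker).
ISO: 400 → 800 → 1600 → 3200 — 3 stops higher (brighter).
Net change so far: 2 stops brighter. Offset with the aperture: f/1.4 → f/2 → f/2.8.

f/2.8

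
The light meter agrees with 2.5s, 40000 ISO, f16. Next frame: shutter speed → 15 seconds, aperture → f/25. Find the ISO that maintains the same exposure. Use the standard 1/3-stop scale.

ISO 16000

Shutter speed: 2.5 → 3.2 → 4 → 5 → 6 → 8 → 10 → 13 → 15 — 2 2/3 stops slower (brighter).
Aperture: f/16 → f/18 → f/20 → f/22 → f/25 — 1 1/3 stops smaller aperture (darker).
Net change so far: 1 1/3 stops brighter. Offset with the ISO: 40000 → 32000 → 25600 → 20000 → 16000.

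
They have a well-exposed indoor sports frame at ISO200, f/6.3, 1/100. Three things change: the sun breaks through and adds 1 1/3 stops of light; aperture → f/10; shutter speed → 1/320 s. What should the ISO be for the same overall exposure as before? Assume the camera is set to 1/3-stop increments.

ISO 640

Scene light: 1 1/3 stops brighter.
Aperture: f/6.3 → f/7.1 → f/8 → f/9 → f/10 — 1 1/3 stops smaller aperture (darker).
Shutter speed: 1/100 → 1/125 → 1/160 → 1/200 → 1/250 → 1/320 — 1 2/3 stops faster (darker).
Net so far: 1 2/3 stops darker. ISO: 200 → 250 → 320 → 400 → 500 → 640.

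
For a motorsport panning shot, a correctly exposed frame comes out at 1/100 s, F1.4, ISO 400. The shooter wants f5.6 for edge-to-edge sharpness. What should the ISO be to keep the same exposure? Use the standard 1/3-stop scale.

Aperture: f/1.4 → f/1.6 → f/1.8 → f/2 → f/2.2 → f/2.5 → f/2.8 → f/3.2 → f/3.5 → f/4 → f/4.5 → f/5 → f/5.6 — 4 stops smaller aperture (darker).
Need 4 stops brighter from the ISO: 400 → 500 → 640 → 800 → 1000 → 1250 → 1600 → 2000 → 2500 → 3200 → 4000 → 5000 → 6400.

ISO 6400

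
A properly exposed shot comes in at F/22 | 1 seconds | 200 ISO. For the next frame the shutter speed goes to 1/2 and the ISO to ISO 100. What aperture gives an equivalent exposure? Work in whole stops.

f/11

Shutter speed: 1 → 1/2 — 1 stop shorter (darker).
ISO: 200 → 100 — 1 stop lower (darker).
Net change so far: 2 stops darker. Offset with the aperture: f/22 → f/16 → f/11.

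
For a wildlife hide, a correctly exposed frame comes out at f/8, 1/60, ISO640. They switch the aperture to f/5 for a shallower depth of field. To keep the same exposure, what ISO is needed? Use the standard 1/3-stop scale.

Aperture: f/8 → f/7.1 → f/6.3 → f/5.6 → f/5 — 1 1/3 stops larger aperture (brighter).
Need 1 1/3 stops darker from the ISO: 640 → 500 → 400 → 320 → 250.

ISO 250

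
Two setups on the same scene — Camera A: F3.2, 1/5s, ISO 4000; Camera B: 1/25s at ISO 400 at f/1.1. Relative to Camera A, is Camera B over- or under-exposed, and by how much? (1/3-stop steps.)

Aperture: f/3.2 → f/2.8 → f/2.5 → f/2.2 → f/2 → f/1.8 → f/1.6 → f/1.4 → f/1.2 → f/1.1 — 3 stops opened up (brighter).
Shutter speed: 1/5 → 1/6 → 1/8 → 1/10 → 1/13 → 1/15 → 1/20 → 1/25 — 2 1/3 stops shorter (darker).
ISO: 4000 → 3200 → 2500 → 2000 → 1600 → 1250 → 1000 → 800 → 640 → 500 → 400 — 3 1/3 stops lower (darker).
Net: +3 −2 1/3 −3 1/3 = −2 2/3 stops.

2 2/3 stops darker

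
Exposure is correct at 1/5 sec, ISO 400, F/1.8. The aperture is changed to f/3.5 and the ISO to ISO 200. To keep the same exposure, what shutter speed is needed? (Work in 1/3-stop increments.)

1.6 s

Aperture: f/1.8 → f/2 → f/2.2 → f/2.5 → f/2.8 → f/3.2 → f/3.5 — 2 stops narrower (darker).
ISO: 400 → 320 → 250 → 200 — 1 stop lower (darker).
Net change so far: 3 stops darker. Offset with the shutter speed: 1/5 → 1/4 → 0.3 → 0.4 → 0.5 → 0.6 → 0.8 → 1 → 1.3 → 1.6.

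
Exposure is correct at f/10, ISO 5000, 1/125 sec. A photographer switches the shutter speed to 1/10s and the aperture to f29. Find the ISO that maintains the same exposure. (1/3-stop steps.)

ISO 3200

Shutter speed: 1/125 → 1/100 → 1/80 → 1/60 → 1/50 → 1/40 → 1/30 → 1/25 → 1/20 → 1/15 → 1/13 → 1/10 — 3 2/3 stops longer (brighter).
Aperture: f/10 → f/11 → f/13 → f/14 → f/16 → f/18 → f/20 → f/22 → f/25 → f/29 — 3 stops smaller aperture (darker).
Net change so far: 2/3 stop brighter. Offset with the ISO: 5000 → 4000 → 3200.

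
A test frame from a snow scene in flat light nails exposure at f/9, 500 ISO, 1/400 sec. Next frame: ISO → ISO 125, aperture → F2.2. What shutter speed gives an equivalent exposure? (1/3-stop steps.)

1/1600s

ISO: 500 → 400 → 320 → 250 → 200 → 160 → 125 — 2 stops dropped (darker).
Aperture: f/9 → f/8 → f/7.1 → f/6.3 → f/5.6 → f/5 → f/4.5 → f/4 → f/3.5 → f/3.2 → f/2.8 → f/2.5 → f/2.2 — 4 stops larger aperture (brighter).
Net change so far: 2 stops brighter. Offset with the shutter speed: 1/400 → 1/500 → 1/640 → 1/800 → 1/1000 → 1/1250 → 1/1600.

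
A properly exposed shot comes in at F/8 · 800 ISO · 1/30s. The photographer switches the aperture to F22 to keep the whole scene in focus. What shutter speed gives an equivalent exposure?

Aperture: f/8 → f/11 → f/16 → f/22 — 3 stops narrower (darker).
Need 3 stops brighter from the shutter speed: 1/30 → 1/15 → 1/8 → 1/4.

1/4s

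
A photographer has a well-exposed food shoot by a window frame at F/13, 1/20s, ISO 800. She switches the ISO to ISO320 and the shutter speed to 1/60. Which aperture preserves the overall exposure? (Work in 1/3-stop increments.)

ISO: 800 → 640 → 500 → 400 → 320 — 1 1/3 stops dropped (darker).
Shutter speed: 1/20 → 1/25 → 1/30 → 1/40 → 1/50 → 1/60 — 1 2/3 stops faster (darker).
Net change so far: 3 stops darker. Offset with the aperture: f/13 → f/11 → f/10 → f/9 → f/8 → f/7.1 → f/6.3 → f/5.6 → f/5 → f/4.5.

f/4.5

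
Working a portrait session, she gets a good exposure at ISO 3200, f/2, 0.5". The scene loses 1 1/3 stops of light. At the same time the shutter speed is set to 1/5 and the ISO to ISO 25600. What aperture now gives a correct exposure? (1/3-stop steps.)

f/2.2

Scene light: 1 1/3 stops darker.
Shutter speed: 0.5 → 0.4 → 0.3 → 1/4 → 1/5 — 1 1/3 stops shorter (darker).
ISO: 3200 → 4000 → 5000 → 6400 → 8000 → 10000 → 12800 → 16000 → 20000 → 25600 — 3 stops higher (brighter).
Net so far: 1/3 stop brighter. Aperture: f/2 → f/2.2.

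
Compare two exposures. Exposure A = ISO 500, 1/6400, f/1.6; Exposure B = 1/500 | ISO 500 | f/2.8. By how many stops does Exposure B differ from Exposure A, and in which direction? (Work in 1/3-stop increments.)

Aperture: f/1.6 → f/1.8 → f/2 → f/2.2 → f/2.5 → f/2.8 — 1 2/3 stops narrower (darker).
Shutter speed: 1/6400 → 1/5000 → 1/4000 → 1/3200 → 1/2500 → 1/2000 → 1/1600 → 1/1250 → 1/1000 → 1/800 → 1/640 → 1/500 — 3 2/3 stops slower (brighter).
ISO: unchanged.
Net: −1 2/3 +3 2/3 = +2 stops.

2 stops brighter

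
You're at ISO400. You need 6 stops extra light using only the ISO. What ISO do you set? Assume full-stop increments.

ISO: 400 → 800 → 1600 → 3200 → 6400 → 12800 → 25600 — 6 stops raised (brighter).

ISO 25600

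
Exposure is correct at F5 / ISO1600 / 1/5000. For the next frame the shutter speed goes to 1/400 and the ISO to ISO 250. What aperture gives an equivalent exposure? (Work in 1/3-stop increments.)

Shutter speed: 1/5000 → 1/4000 → 1/3200 → 1/2500 → 1/2000 → 1/1600 → 1/1250 → 1/1000 → 1/800 → 1/640 → 1/500 → 1/400 — 3 2/3 stops longer (brighter).
ISO: 1600 → 1250 → 1000 → 800 → 640 → 500 → 400 → 320 → 250 — 2 2/3 stops dropped (darker).
Net change so far: 1 stop brighter. Offset with the aperture: f/5 → f/5.6 → f/6.3 → f/7.1.

f/7.1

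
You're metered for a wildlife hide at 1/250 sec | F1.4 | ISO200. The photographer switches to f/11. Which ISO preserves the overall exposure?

ISO 12800

Aperture: f/1.4 → f/2 → f/2.8 → f/4 → f/5.6 → f/8 → f/11 — 6 stops narrower (darker).
Need 6 stops brighter from the ISO: 200 → 400 → 800 → 1600 → 3200 → 6400 → 12800.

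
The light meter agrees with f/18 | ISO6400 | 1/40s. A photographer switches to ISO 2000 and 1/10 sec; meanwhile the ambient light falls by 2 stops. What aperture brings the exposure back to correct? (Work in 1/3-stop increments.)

f/10

Scene light: 2 stops darker.
ISO: 6400 → 5000 → 4000 → 3200 → 2500 → 2000 — 1 2/3 stops lower (darker).
Shutter speed: 1/40 → 1/30 → 1/25 → 1/20 → 1/15 → 1/13 → 1/10 — 2 stops slower (brighter).
Net so far: 1 2/3 stops darker. Aperture: f/18 → f/16 → f/14 → f/13 → f/11 → f/10.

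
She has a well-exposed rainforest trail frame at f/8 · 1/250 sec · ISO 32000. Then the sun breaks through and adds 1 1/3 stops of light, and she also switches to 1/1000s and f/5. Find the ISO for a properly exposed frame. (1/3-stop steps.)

ISO 20000

Scene light: 1 1/3 stops brighter.
Shutter speed: 1/250 → 1/320 → 1/400 → 1/500 → 1/640 → 1/800 → 1/1000 — 2 stops shorter (darker).
Aperture: f/8 → f/7.1 → f/6.3 → f/5.6 → f/5 — 1 1/3 stops wider (brighter).
Net so far: 2/3 stop brighter. ISO: 32000 → 25600 → 20000.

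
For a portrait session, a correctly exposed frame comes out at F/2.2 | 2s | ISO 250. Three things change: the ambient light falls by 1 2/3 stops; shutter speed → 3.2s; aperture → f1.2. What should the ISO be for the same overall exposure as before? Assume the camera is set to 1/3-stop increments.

ISO 160

Scene light: 1 2/3 stops darker.
Shutter speed: 2 → 2.5 → 3.2 — 2/3 stop longer (brighter).
Aperture: f/2.2 → f/2 → f/1.8 → f/1.6 → f/1.4 → f/1.2 — 1 2/3 stops wider (brighter).
Net so far: 2/3 stop brighter. ISO: 250 → 200 → 160.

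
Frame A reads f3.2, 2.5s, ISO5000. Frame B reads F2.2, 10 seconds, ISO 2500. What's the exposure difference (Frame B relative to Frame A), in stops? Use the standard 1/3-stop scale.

Aperture: f/3.2 → f/2.8 → f/2.5 → f/2.2 — 1 stop larger aperture (brighter).
Shutter speed: 2.5 → 3.2 → 4 → 5 → 6 → 8 → 10 — 2 stops slower (brighter).
ISO: 5000 → 4000 → 3200 → 2500 — 1 stop lower (darker).
Net: +1 +2 −1 = +2 stops.

2 stops brighter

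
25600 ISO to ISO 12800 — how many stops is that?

25600 → 12800 — count the steps: 1 stop.

1 stop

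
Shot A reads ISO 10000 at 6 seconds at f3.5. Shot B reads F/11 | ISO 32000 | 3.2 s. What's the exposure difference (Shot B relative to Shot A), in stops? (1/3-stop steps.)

Aperture: f/3.5 → f/4 → f/4.5 → f/5 → f/5.6 → f/6.3 → f/7.1 → f/8 → f/9 → f/10 → f/11 — 3 1/3 stops narrower (darker).
Shutter speed: 6 → 5 → 4 → 3.2 — 1 stop shorter (darker).
ISO: 10000 → 12800 → 16000 → 20000 → 25600 → 32000 — 1 2/3 stops raised (brighter).
Net: −3 1/3 −1 +1 2/3 = −2 2/3 stops.

2 2/3 stops darker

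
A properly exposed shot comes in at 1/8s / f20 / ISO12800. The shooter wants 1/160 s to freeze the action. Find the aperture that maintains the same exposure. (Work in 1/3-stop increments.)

Shutter speed: 1/8 → 1/10 → 1/13 → 1/15 → 1/20 → 1/25 → 1/30 → 1/40 → 1/50 → 1/60 → 1/80 → 1/100 → 1/125 → 1/160 — 4 1/3 stops shorter (darker).
Need 4 1/3 stops brighter from the aperture: f/20 → f/18 → f/16 → f/14 → f/13 → f/11 → f/10 → f/9 → f/8 → f/7.1 → f/6.3 → f/5.6 → f/5 → f/4.5.

f/4.5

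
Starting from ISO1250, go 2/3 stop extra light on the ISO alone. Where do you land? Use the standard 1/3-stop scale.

ISO: 1250 → 1600 → 2000 — 2/3 stop higher (brighter).

ISO 2000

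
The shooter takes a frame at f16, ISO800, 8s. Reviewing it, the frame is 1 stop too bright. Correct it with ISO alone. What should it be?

Overexposed by 1 stop → need 1 stop darker.
ISO: 800 → 400.

ISO 400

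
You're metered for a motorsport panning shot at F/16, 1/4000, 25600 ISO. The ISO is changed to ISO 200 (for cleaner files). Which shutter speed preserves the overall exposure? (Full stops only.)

1/30s

ISO: 25600 → 12800 → 6400 → 3200 → 1600 → 800 → 400 → 200 — 7 stops lower (darker).
Need 7 stops brighter from the shutter speed: 1/4000 → 1/2000 → 1/1000 → 1/500 → 1/250 → 1/125 → 1/60 → 1/30.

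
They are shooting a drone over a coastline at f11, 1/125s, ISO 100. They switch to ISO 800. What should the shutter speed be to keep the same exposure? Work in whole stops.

1/1000s

ISO: 100 → 200 → 400 → 800 — 3 stops higher (brighter).
Need 3 stops darker from the shutter speed: 1/125 → 1/250 → 1/500 → 1/1000.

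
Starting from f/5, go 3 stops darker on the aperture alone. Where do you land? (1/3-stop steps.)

Aperture: f/5 → f/5.6 → f/6.3 → f/7.1 → f/8 → f/9 → f/10 → f/11 → f/13 → f/14 — 3 stops narrower (darker).

f/14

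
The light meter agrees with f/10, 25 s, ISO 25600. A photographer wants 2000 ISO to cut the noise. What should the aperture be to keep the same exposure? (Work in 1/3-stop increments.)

f/2.8

ISO: 25600 → 20000 → 16000 → 12800 → 10000 → 8000 → 6400 → 5000 → 4000 → 3200 → 2500 → 2000 — 3 2/3 stops dropped (darker).
Need 3 2/3 stops brighter from the aperture: f/10 → f/9 → f/8 → f/7.1 → f/6.3 → f/5.6 → f/5 → f/4.5 → f/4 → f/3.5 → f/3.2 → f/2.8.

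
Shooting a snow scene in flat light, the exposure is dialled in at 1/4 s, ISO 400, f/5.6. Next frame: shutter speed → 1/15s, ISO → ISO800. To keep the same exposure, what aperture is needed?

Shutter speed: 1/4 → 1/8 → 1/15 — 2 stops shorter (darker).
ISO: 400 → 800 — 1 stop higher (brighter).
Net change so far: 1 stop darker. Offset with the aperture: f/5.6 → f/4.

f/4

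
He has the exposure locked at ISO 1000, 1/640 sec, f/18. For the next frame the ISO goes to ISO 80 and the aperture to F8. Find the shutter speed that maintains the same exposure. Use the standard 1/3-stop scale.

ISO: 1000 → 800 → 640 → 500 → 400 → 320 → 250 → 200 → 160 → 125 → 100 → 80 — 3 2/3 stops dropped (darker).
Aperture: f/18 → f/16 → f/14 → f/13 → f/11 → f/10 → f/9 → f/8 — 2 1/3 stops opened up (brighter).
Net change so far: 1 1/3 stops darker. Offset with the shutter speed: 1/640 → 1/500 → 1/400 → 1/320 → 1/250.

1/250s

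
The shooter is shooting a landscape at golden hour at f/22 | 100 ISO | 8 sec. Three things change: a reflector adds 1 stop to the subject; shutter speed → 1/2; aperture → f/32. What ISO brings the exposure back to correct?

ISO 1600

Scene light: 1 stop brighter.
Shutter speed: 8 → 4 → 2 → 1 → 1/2 — 4 stops shorter (darker).
Aperture: f/22 → f/32 — 1 stop smaller aperture (darker).
Net so far: 4 stops darker. ISO: 100 → 200 → 400 → 800 → 1600.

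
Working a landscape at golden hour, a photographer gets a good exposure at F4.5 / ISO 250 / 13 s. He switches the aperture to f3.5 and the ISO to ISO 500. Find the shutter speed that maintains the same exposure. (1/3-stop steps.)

4 s

Aperture: f/4.5 → f/4 → f/3.5 — 2/3 stop wider (brighter).
ISO: 250 → 320 → 400 → 500 — 1 stop higher (brighter).
Net change so far: 1 2/3 stops brighter. Offset with the shutter speed: 13 → 10 → 8 → 6 → 5 → 4.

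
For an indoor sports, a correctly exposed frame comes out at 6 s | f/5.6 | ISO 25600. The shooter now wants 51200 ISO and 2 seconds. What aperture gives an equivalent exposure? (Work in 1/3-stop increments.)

f/4.5

ISO: 25600 → 32000 → 40000 → 51200 — 1 stop raised (brighter).
Shutter speed: 6 → 5 → 4 → 3.2 → 2.5 → 2 — 1 2/3 stops faster (darker).
Net change so far: 2/3 stop darker. Offset with the aperture: f/5.6 → f/5 → f/4.5.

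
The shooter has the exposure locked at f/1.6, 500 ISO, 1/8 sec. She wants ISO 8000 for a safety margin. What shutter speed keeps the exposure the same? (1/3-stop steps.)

ISO: 500 → 640 → 800 → 1000 → 1250 → 1600 → 2000 → 2500 → 3200 → 4000 → 5000 → 6400 → 8000 — 4 stops raised (brighter).
Need 4 stops darker from the shutter speed: 1/8 → 1/10 → 1/13 → 1/15 → 1/20 → 1/25 → 1/30 → 1/40 → 1/50 → 1/60 → 1/80 → 1/100 → 1/125.

1/125s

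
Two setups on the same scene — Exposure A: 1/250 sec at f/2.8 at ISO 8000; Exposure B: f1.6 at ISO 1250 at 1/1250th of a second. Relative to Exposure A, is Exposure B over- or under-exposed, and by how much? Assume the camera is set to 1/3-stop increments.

3 1/3 stops darker

Aperture: f/2.8 → f/2.5 → f/2.2 → f/2 → f/1.8 → f/1.6 — 1 2/3 stops opened up (brighter).
Shutter speed: 1/250 → 1/320 → 1/400 → 1/500 → 1/640 → 1/800 → 1/1000 → 1/1250 — 2 1/3 stops faster (darker).
ISO: 8000 → 6400 → 5000 → 4000 → 3200 → 2500 → 2000 → 1600 → 1250 — 2 2/3 stops dropped (darker).
Net: +1 2/3 −2 1/3 −2 2/3 = −3 1/3 stops.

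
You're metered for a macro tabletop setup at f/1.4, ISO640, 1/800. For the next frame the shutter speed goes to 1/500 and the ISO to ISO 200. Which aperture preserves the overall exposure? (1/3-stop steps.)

Shutter speed: 1/800 → 1/640 → 1/500 — 2/3 stop slower (brighter).
ISO: 640 → 500 → 400 → 320 → 250 → 200 — 1 2/3 stops lower (darker).
Net change so far: 1 stop darker. Offset with the aperture: f/1.4 → f/1.2 → f/1.1 → f/1.0.

f/1.0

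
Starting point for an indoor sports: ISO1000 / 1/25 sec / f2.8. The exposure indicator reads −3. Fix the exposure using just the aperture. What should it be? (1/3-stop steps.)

Underexposed by 3 stops → need 3 stops brighter.
Aperture: f/2.8 → f/2.5 → f/2.2 → f/2 → f/1.8 → f/1.6 → f/1.4 → f/1.2 → f/1.1 → f/1.0.

f/1.0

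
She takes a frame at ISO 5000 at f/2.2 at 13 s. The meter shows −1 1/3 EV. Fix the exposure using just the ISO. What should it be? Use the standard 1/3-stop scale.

ISO 12800

Underexposed by 1 1/3 stops → need 1 1/3 stops brighter.
ISO: 5000 → 6400 → 8000 → 10000 → 12800.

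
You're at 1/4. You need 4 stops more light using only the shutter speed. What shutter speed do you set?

Shutter speed: 1/4 → 1/2 → 1 → 2 → 4 — 4 stops slower (brighter).

4 s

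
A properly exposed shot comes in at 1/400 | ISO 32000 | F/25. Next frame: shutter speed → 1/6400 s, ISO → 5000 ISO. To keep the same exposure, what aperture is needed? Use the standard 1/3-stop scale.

Shutter speed: 1/400 → 1/500 → 1/640 → 1/800 → 1/1000 → 1/1250 → 1/1600 → 1/2000 → 1/2500 → 1/3200 → 1/4000 → 1/5000 → 1/6400 — 4 stops shorter (darker).
ISO: 32000 → 25600 → 20000 → 16000 → 12800 → 10000 → 8000 → 6400 → 5000 — 2 2/3 stops lower (darker).
Net change so far: 6 2/3 stops darker. Offset with the aperture: f/25 → f/22 → f/20 → f/18 → f/16 → f/14 → f/13 → f/11 → f/10 → f/9 → f/8 → f/7.1 → f/6.3 → f/5.6 → f/5 → f/4.5 → f/4 → f/3.5 → f/3.2 → f/2.8 → f/2.5.

f/2.5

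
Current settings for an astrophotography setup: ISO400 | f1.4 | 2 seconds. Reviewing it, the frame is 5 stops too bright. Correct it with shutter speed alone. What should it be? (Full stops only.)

Overexposed by 5 stops → need 5 stops darker.
Shutter speed: 2 → 1 → 1/2 → 1/4 → 1/8 → 1/15.

1/15s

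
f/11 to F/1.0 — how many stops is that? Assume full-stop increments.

7 stops

f/11 → f/8 → f/5.6 → f/4 → f/2.8 → f/2 → f/1.4 → f/1.0 — count the steps: 7 stops.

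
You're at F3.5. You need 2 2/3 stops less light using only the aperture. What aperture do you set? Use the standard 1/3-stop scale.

Aperture: f/3.5 → f/4 → f/4.5 → f/5 → f/5.6 → f/6.3 → f/7.1 → f/8 → f/9 — 2 2/3 stops narrower (darker).

f/9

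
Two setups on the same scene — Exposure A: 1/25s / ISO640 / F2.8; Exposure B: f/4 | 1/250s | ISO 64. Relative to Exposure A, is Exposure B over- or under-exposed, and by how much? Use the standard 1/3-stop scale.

Aperture: f/2.8 → f/3.2 → f/3.5 → f/4 — 1 stop stopped down (darker).
Shutter speed: 1/25 → 1/30 → 1/40 → 1/50 → 1/60 → 1/80 → 1/100 → 1/125 → 1/160 → 1/200 → 1/250 — 3 1/3 stops shorter (darker).
ISO: 640 → 500 → 400 → 320 → 250 → 200 → 160 → 125 → 100 → 80 → 64 — 3 1/3 stops dropped (darker).
Net: −1 −3 1/3 −3 1/3 = −7 2/3 stops.

7 2/3 stops darker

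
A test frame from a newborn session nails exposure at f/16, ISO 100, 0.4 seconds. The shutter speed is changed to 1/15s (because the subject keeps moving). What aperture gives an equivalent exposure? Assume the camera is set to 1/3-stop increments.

Shutter speed: 0.4 → 0.3 → 1/4 → 1/5 → 1/6 → 1/8 → 1/10 → 1/13 → 1/15 — 2 2/3 stops shorter (darker).
Need 2 2/3 stops brighter from the aperture: f/16 → f/14 → f/13 → f/11 → f/10 → f/9 → f/8 → f/7.1 → f/6.3.

f/6.3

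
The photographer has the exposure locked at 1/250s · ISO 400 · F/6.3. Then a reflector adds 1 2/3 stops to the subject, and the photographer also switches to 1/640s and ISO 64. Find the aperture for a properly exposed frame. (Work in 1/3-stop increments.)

f/2.8

Scene light: 1 2/3 stops brighter.
Shutter speed: 1/250 → 1/320 → 1/400 → 1/500 → 1/640 — 1 1/3 stops shorter (darker).
ISO: 400 → 320 → 250 → 200 → 160 → 125 → 100 → 80 → 64 — 2 2/3 stops dropped (darker).
Net so far: 2 1/3 stops darker. Aperture: f/6.3 → f/5.6 → f/5 → f/4.5 → f/4 → f/3.5 → f/3.2 → f/2.8.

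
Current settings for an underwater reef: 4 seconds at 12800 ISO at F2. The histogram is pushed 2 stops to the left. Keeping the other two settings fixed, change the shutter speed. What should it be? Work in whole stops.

15 s

Underexposed by 2 stops → need 2 stops brighter.
Shutter speed: 4 → 8 → 15.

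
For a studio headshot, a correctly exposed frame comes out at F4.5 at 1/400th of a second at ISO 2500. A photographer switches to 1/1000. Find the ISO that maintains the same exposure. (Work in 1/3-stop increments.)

ISO 6400

Shutter speed: 1/400 → 1/500 → 1/640 → 1/800 → 1/1000 — 1 1/3 stops shorter (darker).
Need 1 1/3 stops brighter from the ISO: 2500 → 3200 → 4000 → 5000 → 6400.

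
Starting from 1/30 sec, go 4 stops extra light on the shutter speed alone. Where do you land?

Shutter speed: 1/30 → 1/15 → 1/8 → 1/4 → 1/2 — 4 stops slower (brighter).

1/2s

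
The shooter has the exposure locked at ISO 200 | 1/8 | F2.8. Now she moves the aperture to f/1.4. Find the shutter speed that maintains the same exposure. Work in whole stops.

Aperture: f/2.8 → f/2 → f/1.4 — 2 stops wider (brighter).
Need 2 stops darker from the shutter speed: 1/8 → 1/15 → 1/30.

1/30s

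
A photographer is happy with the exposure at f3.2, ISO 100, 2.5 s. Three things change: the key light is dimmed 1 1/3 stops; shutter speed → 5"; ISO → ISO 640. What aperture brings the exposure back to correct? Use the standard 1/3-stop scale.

Scene light: 1 1/3 stops darker.
Shutter speed: 2.5 → 3.2 → 4 → 5 — 1 stop slower (brighter).
ISO: 100 → 125 → 160 → 200 → 250 → 320 → 400 → 500 → 640 — 2 2/3 stops raised (brighter).
Net so far: 2 1/3 stops brighter. Aperture: f/3.2 → f/3.5 → f/4 → f/4.5 → f/5 → f/5.6 → f/6.3 → f/7.1.

f/7.1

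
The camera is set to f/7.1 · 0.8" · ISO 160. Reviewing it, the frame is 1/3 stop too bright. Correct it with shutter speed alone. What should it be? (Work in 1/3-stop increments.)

0.6 s

Overexposed by 1/3 stop → need 1/3 stop darker.
Shutter speed: 0.8 → 0.6.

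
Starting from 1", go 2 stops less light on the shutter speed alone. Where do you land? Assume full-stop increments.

Shutter speed: 1 → 1/2 → 1/4 — 2 stops faster (darker).

1/4s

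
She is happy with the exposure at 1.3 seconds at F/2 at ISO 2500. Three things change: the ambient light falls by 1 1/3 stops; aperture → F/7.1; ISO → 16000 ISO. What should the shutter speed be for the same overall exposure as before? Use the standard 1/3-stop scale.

6 s

Scene light: 1 1/3 stops darker.
Aperture: f/2 → f/2.2 → f/2.5 → f/2.8 → f/3.2 → f/3.5 → f/4 → f/4.5 → f/5 → f/5.6 → f/6.3 → f/7.1 — 3 2/3 stops narrower (darker).
ISO: 2500 → 3200 → 4000 → 5000 → 6400 → 8000 → 10000 → 12800 → 16000 — 2 2/3 stops raised (brighter).
Net so far: 2 1/3 stops darker. Shutter speed: 1.3 → 1.6 → 2 → 2.5 → 3.2 → 4 → 5 → 6.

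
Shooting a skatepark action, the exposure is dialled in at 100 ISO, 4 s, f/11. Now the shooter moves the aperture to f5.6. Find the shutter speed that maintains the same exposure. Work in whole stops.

Aperture: f/11 → f/8 → f/5.6 — 2 stops larger aperture (brighter).
Need 2 stops darker from the shutter speed: 4 → 2 → 1.

1 s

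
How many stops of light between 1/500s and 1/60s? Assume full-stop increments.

3 stops

1/500 → 1/250 → 1/125 → 1/60 — count the steps: 3 stops.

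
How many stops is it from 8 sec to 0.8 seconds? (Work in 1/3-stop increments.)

8 → 6 → 5 → 4 → 3.2 → 2.5 → 2 → 1.6 → 1.3 → 1 → 0.8 — count the steps: 10 third-stops = 3 1/3 stops.

3 1/3 stops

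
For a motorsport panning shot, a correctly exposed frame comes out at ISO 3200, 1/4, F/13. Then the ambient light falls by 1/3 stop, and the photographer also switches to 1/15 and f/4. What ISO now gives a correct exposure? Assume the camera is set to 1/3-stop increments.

ISO 1600

Scene light: 1/3 stop darker.
Shutter speed: 1/4 → 1/5 → 1/6 → 1/8 → 1/10 → 1/13 → 1/15 — 2 stops shorter (darker).
Aperture: f/13 → f/11 → f/10 → f/9 → f/8 → f/7.1 → f/6.3 → f/5.6 → f/5 → f/4.5 → f/4 — 3 1/3 stops wider (brighter).
Net so far: 1 stop brighter. ISO: 3200 → 2500 → 2000 → 1600.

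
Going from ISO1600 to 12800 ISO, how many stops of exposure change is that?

1600 → 3200 → 6400 → 12800 — count the steps: 3 stops.

3 stops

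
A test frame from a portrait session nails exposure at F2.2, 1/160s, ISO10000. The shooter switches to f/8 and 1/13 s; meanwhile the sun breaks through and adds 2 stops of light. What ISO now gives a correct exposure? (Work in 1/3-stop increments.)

Scene light: 2 stops brighter.
Aperture: f/2.2 → f/2.5 → f/2.8 → f/3.2 → f/3.5 → f/4 → f/4.5 → f/5 → f/5.6 → f/6.3 → f/7.1 → f/8 — 3 2/3 stops stopped down (darker).
Shutter speed: 1/160 → 1/125 → 1/100 → 1/80 → 1/60 → 1/50 → 1/40 → 1/30 → 1/25 → 1/20 → 1/15 → 1/13 — 3 2/3 stops longer (brighter).
Net so far: 2 stops brighter. ISO: 10000 → 8000 → 6400 → 5000 → 4000 → 3200 → 2500.

ISO 2500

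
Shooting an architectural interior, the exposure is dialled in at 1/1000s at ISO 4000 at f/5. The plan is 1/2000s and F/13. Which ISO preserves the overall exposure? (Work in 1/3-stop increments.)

Shutter speed: 1/1000 → 1/1250 → 1/1600 → 1/2000 — 1 stop shorter (darker).
Aperture: f/5 → f/5.6 → f/6.3 → f/7.1 → f/8 → f/9 → f/10 → f/11 → f/13 — 2 2/3 stops stopped down (darker).
Net change so far: 3 2/3 stops darker. Offset with the ISO: 4000 → 5000 → 6400 → 8000 → 10000 → 12800 → 16000 → 20000 → 25600 → 32000 → 40000 → 51200.

ISO 51200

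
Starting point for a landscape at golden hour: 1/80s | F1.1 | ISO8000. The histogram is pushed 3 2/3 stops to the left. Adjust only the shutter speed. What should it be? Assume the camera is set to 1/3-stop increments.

1/6s

Underexposed by 3 2/3 stops → need 3 2/3 stops brighter.
Shutter speed: 1/80 → 1/60 → 1/50 → 1/40 → 1/30 → 1/25 → 1/20 → 1/15 → 1/13 → 1/10 → 1/8 → 1/6.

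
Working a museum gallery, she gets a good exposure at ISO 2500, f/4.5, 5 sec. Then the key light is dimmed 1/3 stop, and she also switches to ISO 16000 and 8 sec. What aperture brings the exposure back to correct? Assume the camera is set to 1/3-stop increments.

Scene light: 1/3 stop darker.
ISO: 2500 → 3200 → 4000 → 5000 → 6400 → 8000 → 10000 → 12800 → 16000 — 2 2/3 stops raised (brighter).
Shutter speed: 5 → 6 → 8 — 2/3 stop longer (brighter).
Net so far: 3 stops brighter. Aperture: f/4.5 → f/5 → f/5.6 → f/6.3 → f/7.1 → f/8 → f/9 → f/10 → f/11 → f/13.

f/13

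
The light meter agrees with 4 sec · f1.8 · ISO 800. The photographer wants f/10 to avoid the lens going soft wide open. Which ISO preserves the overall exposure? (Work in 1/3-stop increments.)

Aperture: f/1.8 → f/2 → f/2.2 → f/2.5 → f/2.8 → f/3.2 → f/3.5 → f/4 → f/4.5 → f/5 → f/5.6 → f/6.3 → f/7.1 → f/8 → f/9 → f/10 — 5 stops stopped down (darker).
Need 5 stops brighter from the ISO: 800 → 1000 → 1250 → 1600 → 2000 → 2500 → 3200 → 4000 → 5000 → 6400 → 8000 → 10000 → 12800 → 16000 → 20000 → 25600.

ISO 25600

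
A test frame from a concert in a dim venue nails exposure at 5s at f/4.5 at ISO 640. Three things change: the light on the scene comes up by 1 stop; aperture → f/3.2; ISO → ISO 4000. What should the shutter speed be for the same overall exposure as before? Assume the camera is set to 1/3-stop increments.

1/5s

Scene light: 1 stop brighter.
Aperture: f/4.5 → f/4 → f/3.5 → f/3.2 — 1 stop wider (brighter).
ISO: 640 → 800 → 1000 → 1250 → 1600 → 2000 → 2500 → 3200 → 4000 — 2 2/3 stops raised (brighter).
Net so far: 4 2/3 stops brighter. Shutter speed: 5 → 4 → 3.2 → 2.5 → 2 → 1.6 → 1.3 → 1 → 0.8 → 0.6 → 0.5 → 0.4 → 0.3 → 1/4 → 1/5.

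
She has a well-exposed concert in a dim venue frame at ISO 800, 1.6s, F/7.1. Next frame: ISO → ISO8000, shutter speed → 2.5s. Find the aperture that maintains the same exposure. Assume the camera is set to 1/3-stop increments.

f/29

ISO: 800 → 1000 → 1250 → 1600 → 2000 → 2500 → 3200 → 4000 → 5000 → 6400 → 8000 — 3 1/3 stops higher (brighter).
Shutter speed: 1.6 → 2 → 2.5 — 2/3 stop longer (brighter).
Net change so far: 4 stops brighter. Offset with the aperture: f/7.1 → f/8 → f/9 → f/10 → f/11 → f/13 → f/14 → f/16 → f/18 → f/20 → f/22 → f/25 → f/29.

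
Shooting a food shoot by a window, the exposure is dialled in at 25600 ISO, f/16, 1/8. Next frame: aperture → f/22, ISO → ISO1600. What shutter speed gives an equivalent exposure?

Aperture: f/16 → f/22 — 1 stop narrower (darker).
ISO: 25600 → 12800 → 6400 → 3200 → 1600 — 4 stops dropped (darker).
Net change so far: 5 stops darker. Offset with the shutter speed: 1/8 → 1/4 → 1/2 → 1 → 2 → 4.

4 s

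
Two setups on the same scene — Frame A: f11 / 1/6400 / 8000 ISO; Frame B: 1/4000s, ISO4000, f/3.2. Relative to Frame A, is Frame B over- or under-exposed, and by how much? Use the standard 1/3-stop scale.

Aperture: f/11 → f/10 → f/9 → f/8 → f/7.1 → f/6.3 → f/5.6 → f/5 → f/4.5 → f/4 → f/3.5 → f/3.2 — 3 2/3 stops wider (brighter).
Shutter speed: 1/6400 → 1/5000 → 1/4000 — 2/3 stop longer (brighter).
ISO: 8000 → 6400 → 5000 → 4000 — 1 stop lower (darker).
Net: +3 2/3 +2/3 −1 = +3 1/3 stops.

3 1/3 stops brighter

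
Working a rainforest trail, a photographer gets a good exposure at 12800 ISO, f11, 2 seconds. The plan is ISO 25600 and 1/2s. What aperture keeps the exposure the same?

f/8

ISO: 12800 → 25600 — 1 stop higher (brighter).
Shutter speed: 2 → 1 → 1/2 — 2 stops shorter (darker).
Net change so far: 1 stop darker. Offset with the aperture: f/11 → f/8.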